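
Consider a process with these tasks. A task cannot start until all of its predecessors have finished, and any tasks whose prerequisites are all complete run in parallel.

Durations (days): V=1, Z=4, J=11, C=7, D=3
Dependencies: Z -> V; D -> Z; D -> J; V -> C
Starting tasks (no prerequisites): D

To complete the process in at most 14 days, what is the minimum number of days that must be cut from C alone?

Current finish: 15 days; target: 14.
C is on every critical path, so each day cut from C cuts the finish by one (this holds down to a finish of 14).
Need 15 − 14 = 1 day off C → C becomes 6 days, finish becomes 14.

1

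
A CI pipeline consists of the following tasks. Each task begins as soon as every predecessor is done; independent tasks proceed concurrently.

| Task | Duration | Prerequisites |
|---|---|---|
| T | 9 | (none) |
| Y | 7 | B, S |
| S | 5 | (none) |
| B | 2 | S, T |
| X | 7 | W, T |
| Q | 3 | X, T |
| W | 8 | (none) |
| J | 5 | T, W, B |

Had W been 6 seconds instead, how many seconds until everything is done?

19

Baseline: T→X→Q = 9+7+3 = 19 → 19 seconds.
W is off the critical path — its longest chain is 18 seconds, giving 1 of slack.
No other chain overtakes it, so the finish is 19 seconds.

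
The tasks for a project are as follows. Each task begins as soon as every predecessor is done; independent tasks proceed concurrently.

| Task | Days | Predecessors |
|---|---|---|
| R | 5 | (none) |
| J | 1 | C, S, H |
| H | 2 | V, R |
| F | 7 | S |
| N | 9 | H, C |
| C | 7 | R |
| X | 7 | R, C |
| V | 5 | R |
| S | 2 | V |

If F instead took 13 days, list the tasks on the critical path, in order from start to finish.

The binding path is R→V→H→N = 5+5+2+9 = 21; finish at 21 days.
F is off the critical path — its longest chain is 19 days, giving 2 of slack.
New critical path: R→V→S→F = 5+5+2+13 = 25 ⇒ 25 days.

R, V, S, F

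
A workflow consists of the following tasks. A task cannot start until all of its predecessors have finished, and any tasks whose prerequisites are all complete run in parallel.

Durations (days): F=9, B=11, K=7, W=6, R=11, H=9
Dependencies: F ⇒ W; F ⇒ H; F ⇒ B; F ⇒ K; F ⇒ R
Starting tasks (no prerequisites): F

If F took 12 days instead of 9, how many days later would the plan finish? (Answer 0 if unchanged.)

3

Critical path before the change: F→B = 9+11 = 20 giving 20 days.
F is on the critical path; changing it to 12 makes that path 23 days.
That remains the longest chain; total 23 days.
Change in finish: 23 − 20 = +3 days.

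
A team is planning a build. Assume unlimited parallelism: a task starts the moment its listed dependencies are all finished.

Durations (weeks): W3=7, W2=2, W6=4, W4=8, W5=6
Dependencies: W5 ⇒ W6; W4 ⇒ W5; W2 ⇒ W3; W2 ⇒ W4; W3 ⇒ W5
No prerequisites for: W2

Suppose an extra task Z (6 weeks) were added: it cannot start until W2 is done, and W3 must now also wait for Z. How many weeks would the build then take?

Originally the build takes 20 weeks.
With Z inserted, W3 now waits for max(W2, Z).
New critical path: W2→Z→W3→W5→W6 = 2+6+7+6+4 = 25 ⇒ 25 weeks.

25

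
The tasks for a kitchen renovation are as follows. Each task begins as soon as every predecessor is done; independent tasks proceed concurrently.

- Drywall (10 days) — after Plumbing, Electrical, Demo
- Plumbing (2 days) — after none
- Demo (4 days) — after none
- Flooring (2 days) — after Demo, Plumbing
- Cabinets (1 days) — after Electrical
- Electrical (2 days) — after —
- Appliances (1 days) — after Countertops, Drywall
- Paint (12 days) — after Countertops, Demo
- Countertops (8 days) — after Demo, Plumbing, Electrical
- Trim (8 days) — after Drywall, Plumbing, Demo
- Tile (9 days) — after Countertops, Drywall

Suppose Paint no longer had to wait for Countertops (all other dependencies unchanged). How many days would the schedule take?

Original critical path: Demo→Countertops→Paint = 4+8+12 = 24 ⇒ 24 days.
Without Countertops→Paint, Paint's earliest start moves from 12 to 4.
After: Demo→Drywall→Tile = 4+10+9 = 23 → 23 days.

23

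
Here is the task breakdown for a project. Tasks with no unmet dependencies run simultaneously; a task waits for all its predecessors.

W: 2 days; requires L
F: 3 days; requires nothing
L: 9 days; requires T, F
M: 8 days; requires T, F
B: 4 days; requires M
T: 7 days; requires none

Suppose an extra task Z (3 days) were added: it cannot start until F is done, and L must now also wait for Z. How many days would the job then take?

Originally the job takes 19 days.
With Z inserted, L now waits for max(T, F, Z).
New critical path: T→M→B = 7+8+4 = 19 ⇒ 19 days.

19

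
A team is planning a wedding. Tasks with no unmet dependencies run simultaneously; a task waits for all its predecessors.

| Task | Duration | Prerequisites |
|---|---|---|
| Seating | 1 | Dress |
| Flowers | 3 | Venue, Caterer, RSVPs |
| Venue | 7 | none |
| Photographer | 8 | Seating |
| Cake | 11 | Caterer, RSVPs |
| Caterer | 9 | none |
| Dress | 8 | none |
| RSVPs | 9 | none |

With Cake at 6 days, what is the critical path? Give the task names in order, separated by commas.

Dress, Seating, Photographer

Actual critical path: Caterer→Cake = 9+11 = 20 ⇒ 20 days.
Since Cake is critical, the -5 change carries straight to that chain (now 15 days).
The binding chain switches to Dress→Seating→Photographer = 8+1+8 = 17; finish 17 days.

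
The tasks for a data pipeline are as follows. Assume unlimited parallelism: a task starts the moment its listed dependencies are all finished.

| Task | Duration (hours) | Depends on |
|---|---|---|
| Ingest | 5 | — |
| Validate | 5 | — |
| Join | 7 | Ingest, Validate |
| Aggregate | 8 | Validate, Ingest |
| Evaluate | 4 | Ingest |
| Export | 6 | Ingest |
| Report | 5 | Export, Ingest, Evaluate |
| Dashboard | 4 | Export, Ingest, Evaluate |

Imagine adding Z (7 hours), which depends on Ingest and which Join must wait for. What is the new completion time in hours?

19

Originally the data pipeline takes 16 hours.
With Z inserted, Join now waits for max(Ingest, Validate, Z).
New critical path: Ingest→Z→Join = 5+7+7 = 19 ⇒ 19 hours.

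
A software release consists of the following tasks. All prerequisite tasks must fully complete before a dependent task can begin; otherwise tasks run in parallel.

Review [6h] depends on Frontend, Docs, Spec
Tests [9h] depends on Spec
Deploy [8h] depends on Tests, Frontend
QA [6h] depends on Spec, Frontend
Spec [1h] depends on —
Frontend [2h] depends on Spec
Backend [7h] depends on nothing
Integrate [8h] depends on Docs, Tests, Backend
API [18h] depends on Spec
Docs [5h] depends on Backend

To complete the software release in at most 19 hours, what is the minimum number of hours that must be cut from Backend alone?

Current finish: 20 hours; target: 19.
Backend is on every critical path, so each hour cut from Backend cuts the finish by one (this holds down to a finish of 19).
Need 20 − 19 = 1 hour off Backend → Backend becomes 6 hours, finish becomes 19.

1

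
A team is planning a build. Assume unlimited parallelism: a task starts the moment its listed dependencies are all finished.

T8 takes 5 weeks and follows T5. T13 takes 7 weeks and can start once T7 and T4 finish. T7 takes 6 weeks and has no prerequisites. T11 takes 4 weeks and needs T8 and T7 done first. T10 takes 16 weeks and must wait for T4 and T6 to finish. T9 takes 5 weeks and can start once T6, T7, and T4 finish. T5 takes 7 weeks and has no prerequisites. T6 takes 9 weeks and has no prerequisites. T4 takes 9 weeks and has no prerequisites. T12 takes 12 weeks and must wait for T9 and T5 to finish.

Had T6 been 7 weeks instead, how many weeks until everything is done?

26

Baseline: T6→T9→T12 = 9+5+12 = 26 → 26 weeks.
Since T6 is critical, the -2 change carries straight to that chain (now 24 weeks).
New critical path: T4→T9→T12 = 9+5+12 = 26 ⇒ 26 weeks.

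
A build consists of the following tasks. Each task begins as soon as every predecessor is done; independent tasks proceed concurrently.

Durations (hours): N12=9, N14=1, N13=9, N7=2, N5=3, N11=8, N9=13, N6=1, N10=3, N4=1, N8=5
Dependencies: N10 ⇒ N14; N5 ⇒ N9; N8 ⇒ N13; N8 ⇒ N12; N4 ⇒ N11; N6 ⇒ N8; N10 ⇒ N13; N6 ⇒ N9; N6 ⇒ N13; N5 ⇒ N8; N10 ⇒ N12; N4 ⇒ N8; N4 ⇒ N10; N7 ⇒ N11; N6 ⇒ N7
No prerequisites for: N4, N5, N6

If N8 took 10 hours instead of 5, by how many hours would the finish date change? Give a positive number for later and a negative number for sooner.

The binding path is N5→N8→N12 = 3+5+9 = 17; finish at 17 hours.
N8 lies on that path, so at 10 hours the path becomes 22 hours.
No other chain overtakes it, so the finish is 22 hours.
Change in finish: 22 − 17 = +5 hours.

5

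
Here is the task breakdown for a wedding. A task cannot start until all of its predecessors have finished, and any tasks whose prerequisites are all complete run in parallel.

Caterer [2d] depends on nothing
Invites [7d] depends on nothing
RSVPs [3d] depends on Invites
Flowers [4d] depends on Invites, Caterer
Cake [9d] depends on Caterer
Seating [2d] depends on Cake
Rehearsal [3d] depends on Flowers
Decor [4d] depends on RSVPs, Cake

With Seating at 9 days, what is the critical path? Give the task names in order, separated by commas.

Caterer, Cake, Seating

As given, the longest chain is Caterer→Cake→Decor = 2+9+4 = 15, so the finish is 15 days.
The longest path through Seating is only 13 days, so Seating has float 2.
Now Caterer→Cake→Seating = 2+9+9 = 20 is longest, so the finish becomes 20 days.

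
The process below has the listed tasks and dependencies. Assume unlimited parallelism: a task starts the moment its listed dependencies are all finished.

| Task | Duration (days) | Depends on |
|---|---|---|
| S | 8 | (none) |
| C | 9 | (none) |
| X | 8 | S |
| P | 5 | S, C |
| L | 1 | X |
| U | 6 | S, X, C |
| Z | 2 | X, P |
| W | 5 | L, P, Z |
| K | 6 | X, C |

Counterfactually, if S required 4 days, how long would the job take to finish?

21

The binding path is S→X→Z→W = 8+8+2+5 = 23; finish at 23 days.
S is on the critical path; changing it to 4 makes that path 19 days.
New critical path: C→P→Z→W = 9+5+2+5 = 21 ⇒ 21 days.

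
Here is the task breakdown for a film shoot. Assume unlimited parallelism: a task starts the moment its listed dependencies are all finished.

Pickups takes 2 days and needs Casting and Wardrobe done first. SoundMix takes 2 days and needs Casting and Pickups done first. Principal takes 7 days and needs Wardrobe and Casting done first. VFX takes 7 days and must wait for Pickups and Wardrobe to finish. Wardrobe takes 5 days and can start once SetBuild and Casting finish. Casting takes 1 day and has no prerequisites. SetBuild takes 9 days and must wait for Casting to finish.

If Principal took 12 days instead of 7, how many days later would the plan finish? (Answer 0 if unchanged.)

3

Critical path before the change: Casting→SetBuild→Wardrobe→Pickups→VFX = 1+9+5+2+7 = 24 giving 24 days.
Principal is off the critical path — its longest chain is 22 days, giving 2 of slack.
Now Casting→SetBuild→Wardrobe→Principal = 1+9+5+12 = 27 is longest, so the finish becomes 27 days.
Change in finish: 27 − 24 = +3 days.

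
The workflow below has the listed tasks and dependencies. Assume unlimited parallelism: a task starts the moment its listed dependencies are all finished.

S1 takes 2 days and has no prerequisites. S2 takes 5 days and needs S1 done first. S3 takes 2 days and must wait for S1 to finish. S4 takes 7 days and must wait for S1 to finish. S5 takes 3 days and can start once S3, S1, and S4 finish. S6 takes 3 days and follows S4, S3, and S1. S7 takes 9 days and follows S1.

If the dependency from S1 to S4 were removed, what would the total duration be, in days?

Original critical path: S1→S4→S5 = 2+7+3 = 12 ⇒ 12 days.
Without S1→S4, S4's earliest start moves from 2 to 0.
New critical path: S1→S7 = 2+9 = 11 ⇒ 11 days.

11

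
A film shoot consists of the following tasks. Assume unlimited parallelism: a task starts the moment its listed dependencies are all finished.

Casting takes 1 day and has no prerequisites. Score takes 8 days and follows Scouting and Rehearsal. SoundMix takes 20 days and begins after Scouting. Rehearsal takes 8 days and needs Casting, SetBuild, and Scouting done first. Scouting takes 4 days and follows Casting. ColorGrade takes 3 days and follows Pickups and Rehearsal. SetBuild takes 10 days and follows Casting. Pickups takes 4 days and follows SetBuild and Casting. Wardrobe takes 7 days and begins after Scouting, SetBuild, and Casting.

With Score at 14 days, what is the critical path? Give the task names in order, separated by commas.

Casting, SetBuild, Rehearsal, Score

As given, the longest chain is Casting→SetBuild→Rehearsal→Score = 1+10+8+8 = 27, so the finish is 27 days.
Score is on the critical path; changing it to 14 makes that path 33 days.
No other chain overtakes it, so the finish is 33 days.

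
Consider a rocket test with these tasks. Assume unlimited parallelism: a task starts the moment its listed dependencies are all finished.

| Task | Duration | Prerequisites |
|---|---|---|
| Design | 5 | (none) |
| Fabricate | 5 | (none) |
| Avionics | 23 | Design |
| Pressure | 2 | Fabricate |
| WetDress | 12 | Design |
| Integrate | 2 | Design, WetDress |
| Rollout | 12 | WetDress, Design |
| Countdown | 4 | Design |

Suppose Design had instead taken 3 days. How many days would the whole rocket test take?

As given, the longest chain is Design→WetDress→Rollout = 5+12+12 = 29, so the finish is 29 days.
Design is on the critical path; changing it to 3 makes that path 27 days.
That remains the longest chain; total 27 days.

27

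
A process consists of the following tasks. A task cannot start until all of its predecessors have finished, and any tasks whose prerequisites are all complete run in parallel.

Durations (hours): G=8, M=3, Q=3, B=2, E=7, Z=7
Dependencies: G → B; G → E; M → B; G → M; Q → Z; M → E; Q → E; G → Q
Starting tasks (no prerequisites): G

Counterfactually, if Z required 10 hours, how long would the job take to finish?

21

Actual critical path: G→Q→Z = 8+3+7 = 18 ⇒ 18 hours.
Z is on the critical path; changing it to 10 makes that path 21 hours.
No other chain overtakes it, so the finish is 21 hours.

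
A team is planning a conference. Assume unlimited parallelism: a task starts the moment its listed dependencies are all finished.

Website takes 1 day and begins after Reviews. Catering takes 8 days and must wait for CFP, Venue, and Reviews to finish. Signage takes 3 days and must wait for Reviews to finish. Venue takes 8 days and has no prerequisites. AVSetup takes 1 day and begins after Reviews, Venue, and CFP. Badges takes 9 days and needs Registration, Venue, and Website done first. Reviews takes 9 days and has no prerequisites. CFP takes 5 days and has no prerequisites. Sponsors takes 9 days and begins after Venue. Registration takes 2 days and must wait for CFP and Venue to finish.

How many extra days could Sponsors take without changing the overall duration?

Critical path: Venue→Registration→Badges = 8+2+9 = 19, so the finish is 19 days.
The longest chain containing Sponsors totals 17 days.
So Sponsors can slip 19 − 17 = 2 days.

2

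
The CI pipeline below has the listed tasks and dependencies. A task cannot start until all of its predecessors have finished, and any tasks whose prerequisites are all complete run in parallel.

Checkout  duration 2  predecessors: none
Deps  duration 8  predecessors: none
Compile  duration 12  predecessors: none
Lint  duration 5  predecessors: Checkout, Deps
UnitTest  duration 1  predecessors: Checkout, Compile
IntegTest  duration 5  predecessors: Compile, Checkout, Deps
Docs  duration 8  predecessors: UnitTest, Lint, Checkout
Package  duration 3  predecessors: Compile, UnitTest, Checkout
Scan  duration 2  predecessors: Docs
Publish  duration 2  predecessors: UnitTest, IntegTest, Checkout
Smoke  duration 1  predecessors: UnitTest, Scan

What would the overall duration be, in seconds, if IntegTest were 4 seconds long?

24

Baseline: Deps→Lint→Docs→Scan→Smoke = 8+5+8+2+1 = 24 → 24 seconds.
IntegTest is off the critical path — its longest chain is 19 seconds, giving 5 of slack.
No other chain overtakes it, so the finish is 24 seconds.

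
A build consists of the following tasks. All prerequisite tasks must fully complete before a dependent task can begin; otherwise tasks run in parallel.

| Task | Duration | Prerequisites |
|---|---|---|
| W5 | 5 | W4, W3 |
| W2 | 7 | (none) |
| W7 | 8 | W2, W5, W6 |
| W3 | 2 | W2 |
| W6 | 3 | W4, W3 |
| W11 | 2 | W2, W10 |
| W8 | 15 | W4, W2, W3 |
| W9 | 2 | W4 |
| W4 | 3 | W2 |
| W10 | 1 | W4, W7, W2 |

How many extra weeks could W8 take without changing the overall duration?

W2→W4→W5→W7→W10→W11 = 7+3+5+8+1+2 = 26 sets the makespan at 26 weeks.
W8 finishes as early as 25 and must finish by 26.
Float = 26 − 25 = 1.

1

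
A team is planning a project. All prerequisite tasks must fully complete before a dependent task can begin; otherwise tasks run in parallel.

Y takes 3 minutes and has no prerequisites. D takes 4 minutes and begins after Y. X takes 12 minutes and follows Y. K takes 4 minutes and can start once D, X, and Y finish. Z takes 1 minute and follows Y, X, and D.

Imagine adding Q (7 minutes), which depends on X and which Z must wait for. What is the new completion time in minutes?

23

Originally the plan takes 19 minutes.
With Q inserted, Z now waits for max(Y, X, D, Q).
New critical path: Y→X→Q→Z = 3+12+7+1 = 23 ⇒ 23 minutes.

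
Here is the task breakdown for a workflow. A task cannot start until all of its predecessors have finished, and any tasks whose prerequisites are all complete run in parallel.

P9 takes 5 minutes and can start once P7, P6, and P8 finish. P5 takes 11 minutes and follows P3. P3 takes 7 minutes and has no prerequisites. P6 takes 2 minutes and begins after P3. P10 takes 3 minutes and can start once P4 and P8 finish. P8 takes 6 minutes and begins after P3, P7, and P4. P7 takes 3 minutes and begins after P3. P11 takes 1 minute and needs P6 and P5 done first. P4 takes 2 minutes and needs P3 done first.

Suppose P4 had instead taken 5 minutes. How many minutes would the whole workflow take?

Actual critical path: P3→P7→P8→P9 = 7+3+6+5 = 21 ⇒ 21 minutes.
P4 has 1 minute of float (longest path through it is 20).
Now P3→P4→P8→P9 = 7+5+6+5 = 23 is longest, so the finish becomes 23 minutes.

23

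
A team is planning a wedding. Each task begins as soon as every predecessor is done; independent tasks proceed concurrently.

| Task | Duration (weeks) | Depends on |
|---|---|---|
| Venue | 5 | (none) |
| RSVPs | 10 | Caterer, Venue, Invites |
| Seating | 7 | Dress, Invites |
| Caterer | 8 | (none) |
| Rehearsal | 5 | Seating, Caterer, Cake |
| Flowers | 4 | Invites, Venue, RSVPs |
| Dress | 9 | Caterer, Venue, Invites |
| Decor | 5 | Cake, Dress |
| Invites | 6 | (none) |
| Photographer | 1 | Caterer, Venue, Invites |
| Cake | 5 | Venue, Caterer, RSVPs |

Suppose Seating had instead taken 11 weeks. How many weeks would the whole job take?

Baseline: Caterer→Dress→Seating→Rehearsal = 8+9+7+5 = 29 → 29 weeks.
Since Seating is critical, the +4 change carries straight to that chain (now 33 weeks).
That remains the longest chain; total 33 weeks.

33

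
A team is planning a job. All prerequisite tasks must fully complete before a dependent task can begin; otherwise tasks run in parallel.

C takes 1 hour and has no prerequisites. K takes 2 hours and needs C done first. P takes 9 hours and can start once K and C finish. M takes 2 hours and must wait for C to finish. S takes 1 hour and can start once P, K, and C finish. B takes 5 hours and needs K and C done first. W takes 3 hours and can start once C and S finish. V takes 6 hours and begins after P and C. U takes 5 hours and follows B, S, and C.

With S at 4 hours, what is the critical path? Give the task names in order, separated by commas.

Actual critical path: C→K→P→S→U = 1+2+9+1+5 = 18 ⇒ 18 hours.
Since S is critical, the +3 change carries straight to that chain (now 21 hours).
The critical path is still C→K→P→S→U; finish is now 21 hours.

C, K, P, S, U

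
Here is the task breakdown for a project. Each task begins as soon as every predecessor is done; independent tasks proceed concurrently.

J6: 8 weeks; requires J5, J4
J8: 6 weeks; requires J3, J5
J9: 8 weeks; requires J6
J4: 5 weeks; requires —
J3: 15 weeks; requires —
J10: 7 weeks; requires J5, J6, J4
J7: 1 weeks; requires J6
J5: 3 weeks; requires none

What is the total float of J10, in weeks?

The longest chain is J3→J8 = 15+6 = 21; overall finish 21 weeks.
J10 finishes as early as 20 and must finish by 21.
So J10 can slip 21 − 20 = 1 week.

1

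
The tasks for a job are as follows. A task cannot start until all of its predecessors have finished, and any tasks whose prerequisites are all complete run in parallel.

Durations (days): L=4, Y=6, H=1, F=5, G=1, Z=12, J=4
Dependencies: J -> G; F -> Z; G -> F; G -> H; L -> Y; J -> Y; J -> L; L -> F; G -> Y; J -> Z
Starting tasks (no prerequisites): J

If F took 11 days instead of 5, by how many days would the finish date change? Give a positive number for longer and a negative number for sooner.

Actual critical path: J→L→F→Z = 4+4+5+12 = 25 ⇒ 25 days.
Since F is critical, the +6 change carries straight to that chain (now 31 days).
That remains the longest chain; total 31 days.
Change in finish: 31 − 25 = +6 days.

6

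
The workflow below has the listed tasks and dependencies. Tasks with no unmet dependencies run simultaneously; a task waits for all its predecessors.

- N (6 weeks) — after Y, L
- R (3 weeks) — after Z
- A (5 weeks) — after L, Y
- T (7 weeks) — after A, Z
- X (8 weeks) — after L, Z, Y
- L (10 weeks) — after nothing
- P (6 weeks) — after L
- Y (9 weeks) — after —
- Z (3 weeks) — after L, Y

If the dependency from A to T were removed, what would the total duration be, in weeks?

21

Before: longest chain L→A→T = 10+5+7 = 22, finish 22.
Without A→T, T's earliest start moves from 15 to 13.
New critical path: L→Z→X = 10+3+8 = 21 ⇒ 21 weeks.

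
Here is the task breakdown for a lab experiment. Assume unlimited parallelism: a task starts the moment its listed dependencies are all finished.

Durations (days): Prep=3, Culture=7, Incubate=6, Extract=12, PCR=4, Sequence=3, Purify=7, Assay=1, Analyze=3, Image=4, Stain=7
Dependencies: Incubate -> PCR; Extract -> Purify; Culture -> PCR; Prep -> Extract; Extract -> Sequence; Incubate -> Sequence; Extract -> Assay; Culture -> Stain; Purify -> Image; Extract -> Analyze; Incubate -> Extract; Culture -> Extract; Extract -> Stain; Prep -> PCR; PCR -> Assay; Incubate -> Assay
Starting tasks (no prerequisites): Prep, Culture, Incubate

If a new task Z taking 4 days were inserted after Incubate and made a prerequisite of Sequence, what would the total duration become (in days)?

Originally the project takes 30 days.
With Z inserted, Sequence now waits for max(Extract, Incubate, Z).
New critical path: Culture→Extract→Purify→Image = 7+12+7+4 = 30 ⇒ 30 days.

30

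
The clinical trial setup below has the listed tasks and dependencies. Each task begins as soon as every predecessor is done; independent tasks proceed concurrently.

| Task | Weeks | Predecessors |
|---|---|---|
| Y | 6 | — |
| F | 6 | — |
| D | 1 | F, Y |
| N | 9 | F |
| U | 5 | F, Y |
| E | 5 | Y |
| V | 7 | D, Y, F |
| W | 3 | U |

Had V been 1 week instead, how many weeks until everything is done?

15

Critical path before the change: F→N = 6+9 = 15 giving 15 weeks.
V has 1 week of float (longest path through it is 14).
The critical path is still F→N; finish is now 15 weeks.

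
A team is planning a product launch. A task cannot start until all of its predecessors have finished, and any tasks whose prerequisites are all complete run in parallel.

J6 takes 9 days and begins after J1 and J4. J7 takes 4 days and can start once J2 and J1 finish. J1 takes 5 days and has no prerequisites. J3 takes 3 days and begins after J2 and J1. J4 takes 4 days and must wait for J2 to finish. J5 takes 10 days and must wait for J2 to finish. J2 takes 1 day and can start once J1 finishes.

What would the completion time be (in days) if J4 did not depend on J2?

16

With the dependency in place, J1→J2→J4→J6 = 5+1+4+9 = 19 sets the finish at 19 days.
Without J2→J4, J4's earliest start moves from 6 to 0.
After: J1→J2→J5 = 5+1+10 = 16 → 16 days.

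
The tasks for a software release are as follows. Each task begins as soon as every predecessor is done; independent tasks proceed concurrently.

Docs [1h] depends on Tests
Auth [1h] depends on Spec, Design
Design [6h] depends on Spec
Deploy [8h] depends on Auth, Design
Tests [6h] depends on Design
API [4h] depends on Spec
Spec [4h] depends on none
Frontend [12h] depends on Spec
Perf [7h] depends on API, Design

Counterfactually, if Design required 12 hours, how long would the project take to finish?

25

The binding path is Spec→Design→Auth→Deploy = 4+6+1+8 = 19; finish at 19 hours.
Design is on the critical path; changing it to 12 makes that path 25 hours.
The critical path is still Spec→Design→Auth→Deploy; finish is now 25 hours.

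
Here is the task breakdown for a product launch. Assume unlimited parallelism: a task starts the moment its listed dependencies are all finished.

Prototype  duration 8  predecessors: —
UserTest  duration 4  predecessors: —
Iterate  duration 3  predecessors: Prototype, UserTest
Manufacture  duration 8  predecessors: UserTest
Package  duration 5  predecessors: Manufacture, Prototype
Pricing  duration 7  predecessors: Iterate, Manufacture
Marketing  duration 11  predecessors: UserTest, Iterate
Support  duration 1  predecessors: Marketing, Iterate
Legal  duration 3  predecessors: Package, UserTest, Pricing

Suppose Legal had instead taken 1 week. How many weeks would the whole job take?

Critical path before the change: Prototype→Iterate→Marketing→Support = 8+3+11+1 = 23 giving 23 weeks.
The longest path through Legal is only 22 weeks, so Legal has float 1.
No other chain overtakes it, so the finish is 23 weeks.

23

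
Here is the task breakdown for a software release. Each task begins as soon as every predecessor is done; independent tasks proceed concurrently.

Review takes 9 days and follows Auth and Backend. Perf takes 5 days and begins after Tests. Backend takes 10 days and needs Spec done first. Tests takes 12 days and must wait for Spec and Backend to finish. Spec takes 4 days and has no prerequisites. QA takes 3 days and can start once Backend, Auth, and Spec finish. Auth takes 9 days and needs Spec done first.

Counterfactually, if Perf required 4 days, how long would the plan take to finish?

30

Baseline: Spec→Backend→Tests→Perf = 4+10+12+5 = 31 → 31 days.
Perf lies on that path, so at 4 days the path becomes 30 days.
No other chain overtakes it, so the finish is 30 days.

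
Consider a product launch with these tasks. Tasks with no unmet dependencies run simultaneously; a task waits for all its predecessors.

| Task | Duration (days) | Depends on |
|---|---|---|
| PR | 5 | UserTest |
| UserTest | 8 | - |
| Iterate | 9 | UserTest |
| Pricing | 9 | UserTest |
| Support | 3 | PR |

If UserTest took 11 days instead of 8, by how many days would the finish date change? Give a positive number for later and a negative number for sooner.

The binding path is UserTest→Iterate = 8+9 = 17; finish at 17 days.
UserTest is on the critical path; changing it to 11 makes that path 20 days.
No other chain overtakes it, so the finish is 20 days.
Change in finish: 20 − 17 = +3 days.

3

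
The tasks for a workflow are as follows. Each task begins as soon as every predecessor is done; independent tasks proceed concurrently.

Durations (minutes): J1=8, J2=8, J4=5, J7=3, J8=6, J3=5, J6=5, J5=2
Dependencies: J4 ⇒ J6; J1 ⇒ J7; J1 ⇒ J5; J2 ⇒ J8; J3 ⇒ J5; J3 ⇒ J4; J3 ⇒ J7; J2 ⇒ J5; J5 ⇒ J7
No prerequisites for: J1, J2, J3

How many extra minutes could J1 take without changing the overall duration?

2

Critical path: J3→J4→J6 = 5+5+5 = 15, so the finish is 15 minutes.
The longest chain containing J1 totals 13 minutes.
Slack of J1 = 2 − 0 = 2 minutes.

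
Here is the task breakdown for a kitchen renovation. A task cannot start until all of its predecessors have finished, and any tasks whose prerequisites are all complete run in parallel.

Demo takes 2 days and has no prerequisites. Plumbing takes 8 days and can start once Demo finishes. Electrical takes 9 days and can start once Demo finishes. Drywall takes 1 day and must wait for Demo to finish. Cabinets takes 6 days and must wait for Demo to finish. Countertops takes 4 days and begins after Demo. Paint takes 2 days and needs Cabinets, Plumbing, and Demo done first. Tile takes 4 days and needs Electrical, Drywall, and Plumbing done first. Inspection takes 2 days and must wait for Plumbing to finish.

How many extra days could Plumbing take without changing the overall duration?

1

Critical path: Demo→Electrical→Tile = 2+9+4 = 15, so the finish is 15 days.
Longest path through Plumbing: 14 days (earliest finish 10, latest finish 11).
Float = 15 − 14 = 1.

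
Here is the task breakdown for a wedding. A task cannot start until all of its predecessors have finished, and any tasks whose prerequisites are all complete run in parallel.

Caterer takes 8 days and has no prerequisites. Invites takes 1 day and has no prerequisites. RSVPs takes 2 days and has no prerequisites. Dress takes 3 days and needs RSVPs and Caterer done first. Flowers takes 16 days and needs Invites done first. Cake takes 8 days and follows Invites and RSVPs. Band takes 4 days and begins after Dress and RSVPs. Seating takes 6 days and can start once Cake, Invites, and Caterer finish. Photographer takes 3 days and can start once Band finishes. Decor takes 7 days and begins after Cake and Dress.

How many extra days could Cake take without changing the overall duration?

1

The longest chain is Caterer→Dress→Band→Photographer = 8+3+4+3 = 18; overall finish 18 days.
Longest path through Cake: 17 days (earliest finish 10, latest finish 11).
Float = 18 − 17 = 1.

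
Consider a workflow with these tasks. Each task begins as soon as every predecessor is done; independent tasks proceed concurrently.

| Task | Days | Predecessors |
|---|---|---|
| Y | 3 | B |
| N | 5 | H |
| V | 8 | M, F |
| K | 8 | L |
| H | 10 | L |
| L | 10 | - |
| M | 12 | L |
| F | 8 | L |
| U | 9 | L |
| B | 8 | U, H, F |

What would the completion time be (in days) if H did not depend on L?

With the dependency in place, L→H→B→Y = 10+10+8+3 = 31 sets the finish at 31 days.
Without L→H, H's earliest start moves from 10 to 0.
The longest chain is now L→U→B→Y = 10+9+8+3 = 30, so the schedule takes 30 days.

30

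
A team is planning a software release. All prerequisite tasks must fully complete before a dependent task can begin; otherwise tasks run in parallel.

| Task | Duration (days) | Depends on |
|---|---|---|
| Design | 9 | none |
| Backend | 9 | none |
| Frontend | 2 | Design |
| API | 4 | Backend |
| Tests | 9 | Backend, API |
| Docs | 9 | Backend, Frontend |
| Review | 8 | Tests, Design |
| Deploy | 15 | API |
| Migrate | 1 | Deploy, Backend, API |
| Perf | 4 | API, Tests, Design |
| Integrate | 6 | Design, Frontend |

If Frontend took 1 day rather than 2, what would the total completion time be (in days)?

The binding path is Backend→API→Tests→Review = 9+4+9+8 = 30; finish at 30 days.
The longest path through Frontend is only 20 days, so Frontend has float 10.
The critical path is still Backend→API→Tests→Review; finish is now 30 days.

30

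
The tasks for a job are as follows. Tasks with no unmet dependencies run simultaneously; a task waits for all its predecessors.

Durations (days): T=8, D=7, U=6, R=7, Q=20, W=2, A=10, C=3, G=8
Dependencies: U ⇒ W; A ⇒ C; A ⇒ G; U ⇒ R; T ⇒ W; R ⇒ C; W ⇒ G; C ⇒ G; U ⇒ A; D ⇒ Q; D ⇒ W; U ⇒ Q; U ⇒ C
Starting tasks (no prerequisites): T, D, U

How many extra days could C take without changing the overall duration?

0

Critical path: D→Q = 7+20 = 27, so the finish is 27 days.
Longest path through C: 27 days (earliest finish 19, latest finish 19).
Float = 27 − 27 = 0.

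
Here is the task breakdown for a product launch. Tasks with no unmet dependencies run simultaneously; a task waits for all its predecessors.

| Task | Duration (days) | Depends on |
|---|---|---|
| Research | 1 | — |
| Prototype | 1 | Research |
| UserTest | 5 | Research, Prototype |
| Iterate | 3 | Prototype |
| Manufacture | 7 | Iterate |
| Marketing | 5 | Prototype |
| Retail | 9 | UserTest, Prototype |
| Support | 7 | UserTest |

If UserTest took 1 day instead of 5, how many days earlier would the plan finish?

Actual critical path: Research→Prototype→UserTest→Retail = 1+1+5+9 = 16 ⇒ 16 days.
UserTest lies on that path, so at 1 day the path becomes 12 days.
That remains the longest chain; total 12 days.
Change in finish: 12 − 16 = -4 days.

4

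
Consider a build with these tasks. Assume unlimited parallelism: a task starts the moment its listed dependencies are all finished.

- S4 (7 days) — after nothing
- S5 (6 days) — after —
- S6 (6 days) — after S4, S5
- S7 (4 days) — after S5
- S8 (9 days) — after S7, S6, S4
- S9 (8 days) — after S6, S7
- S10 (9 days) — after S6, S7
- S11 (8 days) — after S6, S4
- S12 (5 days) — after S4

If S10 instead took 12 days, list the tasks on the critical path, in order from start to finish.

S4, S6, S10

The binding path is S4→S6→S10 = 7+6+9 = 22; finish at 22 days.
S10 is on the critical path; changing it to 12 makes that path 25 days.
The critical path is still S4→S6→S10; finish is now 25 days.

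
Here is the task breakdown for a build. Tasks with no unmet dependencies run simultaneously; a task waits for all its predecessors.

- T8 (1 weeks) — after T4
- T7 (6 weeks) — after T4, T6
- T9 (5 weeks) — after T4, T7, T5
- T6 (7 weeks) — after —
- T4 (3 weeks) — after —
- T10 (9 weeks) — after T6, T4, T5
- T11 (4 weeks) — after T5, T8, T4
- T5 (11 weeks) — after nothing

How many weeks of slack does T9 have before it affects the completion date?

Critical path: T5→T10 = 11+9 = 20, so the finish is 20 weeks.
T9 finishes as early as 18 and must finish by 20.
Float = 20 − 18 = 2.

2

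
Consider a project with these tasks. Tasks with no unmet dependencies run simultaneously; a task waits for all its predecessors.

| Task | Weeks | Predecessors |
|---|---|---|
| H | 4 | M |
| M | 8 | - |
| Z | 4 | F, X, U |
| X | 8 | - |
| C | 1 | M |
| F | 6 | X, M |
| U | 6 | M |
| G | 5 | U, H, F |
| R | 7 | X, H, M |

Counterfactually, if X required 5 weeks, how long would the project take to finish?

As given, the longest chain is X→F→G = 8+6+5 = 19, so the finish is 19 weeks.
X lies on that path, so at 5 weeks the path becomes 16 weeks.
Now M→U→G = 8+6+5 = 19 is longest, so the finish becomes 19 weeks.

19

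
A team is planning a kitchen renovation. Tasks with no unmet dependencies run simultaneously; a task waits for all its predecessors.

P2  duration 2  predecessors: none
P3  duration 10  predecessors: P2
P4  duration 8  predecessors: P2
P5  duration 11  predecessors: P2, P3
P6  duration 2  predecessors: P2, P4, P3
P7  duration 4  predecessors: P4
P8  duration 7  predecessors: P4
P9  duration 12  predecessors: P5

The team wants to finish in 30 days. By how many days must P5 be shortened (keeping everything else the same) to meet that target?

Current finish: 35 days; target: 30.
P5 is on every critical path, so each day cut from P5 cuts the finish by one (this holds down to a finish of 25).
Need 35 − 30 = 5 days off P5 → P5 becomes 6 days, finish becomes 30.

5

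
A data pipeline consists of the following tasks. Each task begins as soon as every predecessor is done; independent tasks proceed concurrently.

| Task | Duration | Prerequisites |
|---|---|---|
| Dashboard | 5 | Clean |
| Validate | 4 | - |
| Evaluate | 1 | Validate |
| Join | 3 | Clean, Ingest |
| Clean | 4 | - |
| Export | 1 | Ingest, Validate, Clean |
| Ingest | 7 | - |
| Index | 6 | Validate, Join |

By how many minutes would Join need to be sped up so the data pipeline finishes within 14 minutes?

2

Current finish: 16 minutes; target: 14.
Join is on every critical path, so each minute cut from Join cuts the finish by one (this holds down to a finish of 14).
Need 16 − 14 = 2 minutes off Join → Join becomes 1 minute, finish becomes 14.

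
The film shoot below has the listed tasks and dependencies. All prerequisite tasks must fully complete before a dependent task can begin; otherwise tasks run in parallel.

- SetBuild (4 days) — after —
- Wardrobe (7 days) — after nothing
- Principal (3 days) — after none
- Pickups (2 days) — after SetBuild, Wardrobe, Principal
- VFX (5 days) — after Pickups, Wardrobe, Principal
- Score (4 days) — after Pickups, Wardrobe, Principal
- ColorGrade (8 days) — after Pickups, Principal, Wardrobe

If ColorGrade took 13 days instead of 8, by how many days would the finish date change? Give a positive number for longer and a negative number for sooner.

Critical path before the change: Wardrobe→Pickups→ColorGrade = 7+2+8 = 17 giving 17 days.
ColorGrade is on the critical path; changing it to 13 makes that path 22 days.
That remains the longest chain; total 22 days.
Change in finish: 22 − 17 = +5 days.

5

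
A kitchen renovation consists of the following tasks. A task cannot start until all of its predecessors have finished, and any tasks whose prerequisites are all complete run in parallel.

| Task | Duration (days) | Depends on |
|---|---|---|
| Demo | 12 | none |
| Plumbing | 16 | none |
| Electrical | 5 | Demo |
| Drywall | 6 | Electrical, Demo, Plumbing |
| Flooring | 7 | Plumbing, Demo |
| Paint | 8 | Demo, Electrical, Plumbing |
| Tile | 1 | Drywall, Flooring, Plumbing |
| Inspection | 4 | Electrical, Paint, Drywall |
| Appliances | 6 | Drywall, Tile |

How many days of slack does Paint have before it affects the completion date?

1

Critical path: Demo→Electrical→Drywall→Tile→Appliances = 12+5+6+1+6 = 30, so the finish is 30 days.
Paint finishes as early as 25 and must finish by 26.
So Paint can slip 26 − 25 = 1 day.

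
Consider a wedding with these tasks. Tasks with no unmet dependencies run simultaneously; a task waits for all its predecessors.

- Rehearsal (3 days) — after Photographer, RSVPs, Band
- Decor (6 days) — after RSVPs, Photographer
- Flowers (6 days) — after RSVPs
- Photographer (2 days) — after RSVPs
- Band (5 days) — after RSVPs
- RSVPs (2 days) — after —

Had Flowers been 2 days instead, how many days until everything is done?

As given, the longest chain is RSVPs→Band→Rehearsal = 2+5+3 = 10, so the finish is 10 days.
The longest path through Flowers is only 8 days, so Flowers has float 2.
The critical path is still RSVPs→Band→Rehearsal; finish is now 10 days.

10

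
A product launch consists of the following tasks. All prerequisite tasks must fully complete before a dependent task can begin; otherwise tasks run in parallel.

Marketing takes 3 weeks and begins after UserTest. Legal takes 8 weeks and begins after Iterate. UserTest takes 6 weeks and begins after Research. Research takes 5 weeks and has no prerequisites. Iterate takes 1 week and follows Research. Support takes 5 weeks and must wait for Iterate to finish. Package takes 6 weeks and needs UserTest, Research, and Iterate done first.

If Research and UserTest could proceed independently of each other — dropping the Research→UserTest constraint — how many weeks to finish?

Before: longest chain Research→UserTest→Package = 5+6+6 = 17, finish 17.
Without Research→UserTest, UserTest's earliest start moves from 5 to 0.
After: Research→Iterate→Legal = 5+1+8 = 14 → 14 weeks.

14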